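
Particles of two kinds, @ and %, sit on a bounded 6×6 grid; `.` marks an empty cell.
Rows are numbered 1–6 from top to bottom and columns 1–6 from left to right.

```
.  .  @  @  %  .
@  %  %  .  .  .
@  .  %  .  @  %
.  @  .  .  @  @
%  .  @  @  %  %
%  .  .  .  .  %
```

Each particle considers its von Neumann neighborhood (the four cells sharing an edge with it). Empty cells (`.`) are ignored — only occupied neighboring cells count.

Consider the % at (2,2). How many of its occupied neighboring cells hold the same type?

Occupied neighbors of (2,2): (2,1)=@, (2,3)=%.
Same type (%): 1 of 2.

1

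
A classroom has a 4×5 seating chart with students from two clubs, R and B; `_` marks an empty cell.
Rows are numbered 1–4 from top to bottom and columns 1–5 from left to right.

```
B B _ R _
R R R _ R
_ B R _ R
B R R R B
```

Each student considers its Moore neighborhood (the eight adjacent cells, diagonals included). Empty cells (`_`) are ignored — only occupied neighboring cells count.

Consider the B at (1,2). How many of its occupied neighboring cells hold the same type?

Occupied neighbors of (1,2): (1,1)=B, (2,1)=R, (2,2)=R, (2,3)=R.
Same type (B): 1 of 4.

1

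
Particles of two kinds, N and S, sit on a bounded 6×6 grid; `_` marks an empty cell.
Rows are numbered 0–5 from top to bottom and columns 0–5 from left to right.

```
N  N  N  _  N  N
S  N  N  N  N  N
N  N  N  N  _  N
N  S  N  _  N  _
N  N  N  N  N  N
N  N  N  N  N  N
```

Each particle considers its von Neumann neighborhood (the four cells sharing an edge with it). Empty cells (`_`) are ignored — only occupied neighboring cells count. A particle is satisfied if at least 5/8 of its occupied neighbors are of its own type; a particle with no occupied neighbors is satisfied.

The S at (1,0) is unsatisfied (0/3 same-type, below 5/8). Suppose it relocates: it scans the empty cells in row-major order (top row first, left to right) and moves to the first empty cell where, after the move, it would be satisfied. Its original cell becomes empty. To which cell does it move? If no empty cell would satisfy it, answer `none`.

Vacating (1,0). Empty cells in order:
  (0,3): 0/3 same-type → still unsatisfied.
  (2,4): 0/4 same-type → still unsatisfied.
  (3,3): 0/4 same-type → still unsatisfied.
  (3,5): 0/3 same-type → still unsatisfied.

none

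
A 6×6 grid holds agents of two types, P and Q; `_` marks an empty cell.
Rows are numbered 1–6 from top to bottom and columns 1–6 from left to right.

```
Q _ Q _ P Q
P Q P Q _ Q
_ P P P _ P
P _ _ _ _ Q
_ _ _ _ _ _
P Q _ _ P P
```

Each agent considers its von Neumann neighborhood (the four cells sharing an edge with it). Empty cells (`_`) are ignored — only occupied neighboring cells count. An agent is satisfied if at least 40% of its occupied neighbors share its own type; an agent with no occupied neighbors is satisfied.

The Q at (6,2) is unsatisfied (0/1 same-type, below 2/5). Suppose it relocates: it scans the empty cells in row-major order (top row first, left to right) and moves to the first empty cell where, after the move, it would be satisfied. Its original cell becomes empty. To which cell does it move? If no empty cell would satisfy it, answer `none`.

Vacating (6,2). Empty cells in order:
  (1,2): 3/3 same-type → satisfied — stop here.

(1,2)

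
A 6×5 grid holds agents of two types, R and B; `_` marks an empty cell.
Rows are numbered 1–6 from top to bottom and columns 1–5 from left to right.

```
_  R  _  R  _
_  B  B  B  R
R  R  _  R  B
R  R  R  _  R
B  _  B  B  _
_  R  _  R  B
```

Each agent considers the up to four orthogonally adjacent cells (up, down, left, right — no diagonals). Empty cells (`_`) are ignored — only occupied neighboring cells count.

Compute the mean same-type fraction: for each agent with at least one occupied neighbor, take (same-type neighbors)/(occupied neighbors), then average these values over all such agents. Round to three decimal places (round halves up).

(1,2)R 0/1
(1,4)R 0/1
(2,2)B 1/3
(2,3)B 2/2
(2,4)B 1/4
(2,5)R 0/2
(3,1)R 2/2
(3,2)R 2/3
(3,4)R 0/2
(3,5)B 0/3
(4,1)R 2/3
(4,2)R 3/3
(4,3)R 1/2
(4,5)R 0/1
(5,1)B 0/1
(5,3)B 1/2
(5,4)B 1/2
(6,2)R — no occupied neighbors
(6,4)R 0/2
(6,5)B 0/1
Sum over 19 agents: 0/1 + 0/1 + 1/3 + 2/2 + 1/4 + 0/2 + 2/2 + 2/3 + 0/2 + 0/3 + 2/3 + 3/3 + 1/2 + 0/1 + 0/1 + 1/2 + 1/2 + 0/2 + 0/1 = 77/12; mean = 77/12 ÷ 19 = 77/228 = 0.337719… → 0.338.

0.338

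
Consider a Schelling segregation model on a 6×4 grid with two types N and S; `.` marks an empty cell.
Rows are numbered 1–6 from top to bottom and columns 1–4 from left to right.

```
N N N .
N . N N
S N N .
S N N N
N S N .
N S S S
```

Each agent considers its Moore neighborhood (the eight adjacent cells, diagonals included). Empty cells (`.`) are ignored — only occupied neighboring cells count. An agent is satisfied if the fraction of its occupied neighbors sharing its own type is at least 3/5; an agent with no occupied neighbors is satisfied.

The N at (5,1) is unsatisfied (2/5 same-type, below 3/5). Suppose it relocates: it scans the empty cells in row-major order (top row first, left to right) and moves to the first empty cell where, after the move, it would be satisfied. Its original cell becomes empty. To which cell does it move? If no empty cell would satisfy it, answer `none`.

(1,4)

Vacating (5,1). Empty cells in order:
  (1,4): 3/3 same-type → satisfied — stop here.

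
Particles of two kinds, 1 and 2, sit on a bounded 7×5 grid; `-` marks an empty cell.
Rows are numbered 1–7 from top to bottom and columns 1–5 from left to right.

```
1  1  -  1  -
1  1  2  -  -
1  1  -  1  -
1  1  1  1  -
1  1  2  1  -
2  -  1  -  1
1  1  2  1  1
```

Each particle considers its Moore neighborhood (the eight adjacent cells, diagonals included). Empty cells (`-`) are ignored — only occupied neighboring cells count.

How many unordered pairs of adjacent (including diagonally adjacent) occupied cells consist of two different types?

18

Scan each occupied cell's neighbors to the right and below (and the two forward diagonals) so each pair is counted once.
From row 1: 2 unlike of 7 pairs (running 2/7).
From row 2: 3 unlike of 8 pairs (running 5/15).
From row 3: 0 unlike of 8 pairs (running 5/23).
From row 4: 3 unlike of 13 pairs (running 8/36).
From row 5: 5 unlike of 9 pairs (running 13/45).
From row 6: 3 unlike of 7 pairs (running 16/52).
From row 7: 2 unlike of 4 pairs (running 18/56).
Total adjacent occupied pairs: 56; unlike-type pairs: 18.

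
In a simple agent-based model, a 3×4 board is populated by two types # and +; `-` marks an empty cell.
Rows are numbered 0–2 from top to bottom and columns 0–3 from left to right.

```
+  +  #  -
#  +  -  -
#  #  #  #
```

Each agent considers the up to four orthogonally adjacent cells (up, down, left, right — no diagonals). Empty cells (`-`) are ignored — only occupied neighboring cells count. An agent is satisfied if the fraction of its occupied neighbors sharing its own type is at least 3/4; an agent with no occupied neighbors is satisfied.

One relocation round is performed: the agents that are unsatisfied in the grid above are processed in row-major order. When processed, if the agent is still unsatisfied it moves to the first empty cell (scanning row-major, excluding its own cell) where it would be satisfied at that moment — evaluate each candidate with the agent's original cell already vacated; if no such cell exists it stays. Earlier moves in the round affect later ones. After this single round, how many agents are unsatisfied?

2

Initially unsatisfied (in order): (0,0), (0,1), (0,2), (1,0), (1,1), (2,1).
  (0,0): no empty cell satisfies it; stays.
  (0,1): no empty cell satisfies it; stays.
  (0,2) → (0,3).
  (1,0) → (1,3).
  (1,1): no empty cell satisfies it; stays.
  (2,1): no empty cell satisfies it; stays.
Resulting grid:
+ + - #
- + - #
# # # #
Unsatisfied now: (1,1), (2,1).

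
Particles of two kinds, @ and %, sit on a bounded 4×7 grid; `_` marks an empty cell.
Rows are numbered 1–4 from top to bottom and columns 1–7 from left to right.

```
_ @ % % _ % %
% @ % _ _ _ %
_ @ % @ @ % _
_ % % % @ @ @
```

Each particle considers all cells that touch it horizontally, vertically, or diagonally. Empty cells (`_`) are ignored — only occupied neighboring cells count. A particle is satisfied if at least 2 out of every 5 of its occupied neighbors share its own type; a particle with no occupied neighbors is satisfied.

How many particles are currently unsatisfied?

(1,2)@ 1/4 not
(1,3)% 2/4 satisfied
(1,4)% 2/2 satisfied
(1,6)% 2/2 satisfied
(1,7)% 2/2 satisfied
(2,1)% 0/3 not
(2,2)@ 2/6 not
(2,3)% 3/7 satisfied
(2,7)% 3/3 satisfied
(3,2)@ 1/6 not
(3,3)% 4/7 satisfied
(3,4)@ 2/6 not
(3,5)@ 3/5 satisfied
(3,6)% 1/5 not
(4,2)% 2/3 satisfied
(4,3)% 3/5 satisfied
(4,4)% 2/5 satisfied
(4,5)@ 3/5 satisfied
(4,6)@ 3/4 satisfied
(4,7)@ 1/2 satisfied
Unsatisfied: (1,2), (2,1), (2,2), (3,2), (3,4), (3,6) — 6 in total.

6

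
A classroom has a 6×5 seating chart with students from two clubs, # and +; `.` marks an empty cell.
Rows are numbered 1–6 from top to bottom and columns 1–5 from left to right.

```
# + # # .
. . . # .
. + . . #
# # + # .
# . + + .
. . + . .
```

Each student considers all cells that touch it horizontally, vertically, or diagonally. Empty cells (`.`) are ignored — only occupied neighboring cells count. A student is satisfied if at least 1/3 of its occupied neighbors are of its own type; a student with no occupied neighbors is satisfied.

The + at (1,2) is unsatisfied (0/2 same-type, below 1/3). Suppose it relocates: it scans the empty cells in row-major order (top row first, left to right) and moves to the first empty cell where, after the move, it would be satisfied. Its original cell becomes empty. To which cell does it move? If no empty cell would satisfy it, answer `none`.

Vacating (1,2). Empty cells in order:
  (1,5): 0/2 same-type → still unsatisfied.
  (2,1): 1/2 same-type → satisfied — stop here.

(2,1)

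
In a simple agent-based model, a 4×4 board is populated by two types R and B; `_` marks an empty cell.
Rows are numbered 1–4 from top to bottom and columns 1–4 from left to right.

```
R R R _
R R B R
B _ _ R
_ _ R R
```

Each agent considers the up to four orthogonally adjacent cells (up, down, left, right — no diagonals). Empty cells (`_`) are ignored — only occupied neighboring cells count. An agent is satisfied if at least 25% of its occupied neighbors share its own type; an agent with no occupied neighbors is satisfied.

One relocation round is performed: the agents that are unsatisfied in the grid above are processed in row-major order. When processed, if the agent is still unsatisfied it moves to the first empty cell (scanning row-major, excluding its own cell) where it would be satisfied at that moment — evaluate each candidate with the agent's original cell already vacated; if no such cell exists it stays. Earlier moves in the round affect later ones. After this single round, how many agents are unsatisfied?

Initially unsatisfied (in order): (2,3), (3,1).
  (2,3) → (3,2).
  (3,1): now satisfied by earlier moves; stays.
Resulting grid:
R R R _
R R _ R
B B _ R
_ _ R R
All satisfied now.

0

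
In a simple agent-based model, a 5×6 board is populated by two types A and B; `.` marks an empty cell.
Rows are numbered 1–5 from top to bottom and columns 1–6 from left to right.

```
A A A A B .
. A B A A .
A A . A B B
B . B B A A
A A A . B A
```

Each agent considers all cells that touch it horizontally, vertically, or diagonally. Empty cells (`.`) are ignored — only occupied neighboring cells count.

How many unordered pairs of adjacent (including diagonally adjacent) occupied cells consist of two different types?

Scan each occupied cell's neighbors to the right and below (and the two forward diagonals) so each pair is counted once.
From row 1: 6 unlike of 15 pairs (running 6/15).
From row 2: 7 unlike of 12 pairs (running 13/27).
From row 3: 10 unlike of 14 pairs (running 23/41).
From row 4: 8 unlike of 13 pairs (running 31/54).
From row 5: 1 unlike of 3 pairs (running 32/57).
Total adjacent occupied pairs: 57; unlike-type pairs: 32.

32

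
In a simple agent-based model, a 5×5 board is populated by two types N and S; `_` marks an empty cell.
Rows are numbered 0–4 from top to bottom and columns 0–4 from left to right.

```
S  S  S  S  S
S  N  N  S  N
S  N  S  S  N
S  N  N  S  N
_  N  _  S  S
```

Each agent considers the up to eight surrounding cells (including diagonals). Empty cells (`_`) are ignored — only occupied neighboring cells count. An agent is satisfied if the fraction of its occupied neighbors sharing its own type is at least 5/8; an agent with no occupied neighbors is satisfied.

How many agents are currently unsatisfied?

Row 0: (0,0)S 2/3 satisfied · (0,1)S 3/5 not · (0,2)S 3/5 not · (0,3)S 3/5 not · (0,4)S 2/3 satisfied
Row 1: (1,0)S 3/5 not · (1,1)N 2/8 not · (1,2)N 2/8 not · (1,3)S 5/8 satisfied · (1,4)N 1/5 not
Row 2: (2,0)S 2/5 not · (2,1)N 4/8 not · (2,2)S 3/8 not · (2,3)S 3/8 not · (2,4)N 2/5 not
Row 3: (3,0)S 1/4 not · (3,1)N 3/6 not · (3,2)N 3/7 not · (3,3)S 4/7 not · (3,4)N 1/5 not
Row 4: (4,1)N 2/3 satisfied · (4,3)S 2/4 not · (4,4)S 2/3 satisfied
Unsatisfied: (0,1), (0,2), (0,3), (1,0), (1,1), (1,2), (1,4), (2,0), (2,1), (2,2), (2,3), (2,4), (3,0), (3,1), (3,2), (3,3), (3,4), (4,3) — 18 in total.

18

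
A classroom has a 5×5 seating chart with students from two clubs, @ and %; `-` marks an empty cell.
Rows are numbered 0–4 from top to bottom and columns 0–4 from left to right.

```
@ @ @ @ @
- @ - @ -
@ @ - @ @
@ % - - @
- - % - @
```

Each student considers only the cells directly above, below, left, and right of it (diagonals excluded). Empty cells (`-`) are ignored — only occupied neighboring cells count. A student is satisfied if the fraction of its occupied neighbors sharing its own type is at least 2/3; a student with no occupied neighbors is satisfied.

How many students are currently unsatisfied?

2

(0,0)@ 1/1 satisfied
(0,1)@ 3/3 satisfied
(0,2)@ 2/2 satisfied
(0,3)@ 3/3 satisfied
(0,4)@ 1/1 satisfied
(1,1)@ 2/2 satisfied
(1,3)@ 2/2 satisfied
(2,0)@ 2/2 satisfied
(2,1)@ 2/3 satisfied
(2,3)@ 2/2 satisfied
(2,4)@ 2/2 satisfied
(3,0)@ 1/2 not
(3,1)% 0/2 not
(3,4)@ 2/2 satisfied
(4,2)% 0/0 satisfied
(4,4)@ 1/1 satisfied
Unsatisfied: (3,0), (3,1) — 2 in total.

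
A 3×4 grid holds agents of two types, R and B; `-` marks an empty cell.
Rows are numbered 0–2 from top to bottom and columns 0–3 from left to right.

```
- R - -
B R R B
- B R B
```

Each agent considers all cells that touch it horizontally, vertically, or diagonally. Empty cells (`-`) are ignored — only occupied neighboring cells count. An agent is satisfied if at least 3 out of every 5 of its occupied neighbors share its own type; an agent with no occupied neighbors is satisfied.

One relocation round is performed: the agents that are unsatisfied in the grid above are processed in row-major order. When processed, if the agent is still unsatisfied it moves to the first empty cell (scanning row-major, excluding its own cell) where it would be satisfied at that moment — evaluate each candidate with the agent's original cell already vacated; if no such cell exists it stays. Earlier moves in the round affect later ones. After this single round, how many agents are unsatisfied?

3

Initially unsatisfied (in order): (1,0), (1,2), (1,3), (2,1), (2,2), (2,3).
  (1,0): no empty cell satisfies it; stays.
  (1,2) → (0,0).
  (1,3) → (0,3).
  (2,1) → (1,3).
  (2,2): no empty cell satisfies it; stays.
  (2,3): no empty cell satisfies it; stays.
Resulting grid:
R R - B
B R - B
- - R B
Unsatisfied now: (1,0), (2,2), (2,3).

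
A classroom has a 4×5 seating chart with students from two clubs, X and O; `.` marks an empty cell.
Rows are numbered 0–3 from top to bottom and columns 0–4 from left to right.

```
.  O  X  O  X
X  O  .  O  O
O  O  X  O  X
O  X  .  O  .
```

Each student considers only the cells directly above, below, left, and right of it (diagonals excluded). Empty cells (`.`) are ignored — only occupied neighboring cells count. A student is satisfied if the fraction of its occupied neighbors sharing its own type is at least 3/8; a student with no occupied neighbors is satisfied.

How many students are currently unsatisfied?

(0,1)O 1/2 ok
(0,2)X 0/2 unhappy
(0,3)O 1/3 unhappy
(0,4)X 0/2 unhappy
(1,0)X 0/2 unhappy
(1,1)O 2/3 ok
(1,3)O 3/3 ok
(1,4)O 1/3 unhappy
(2,0)O 2/3 ok
(2,1)O 2/4 ok
(2,2)X 0/2 unhappy
(2,3)O 2/4 ok
(2,4)X 0/2 unhappy
(3,0)O 1/2 ok
(3,1)X 0/2 unhappy
(3,3)O 1/1 ok
Unsatisfied: (0,2), (0,3), (0,4), (1,0), (1,4), (2,2), (2,4), (3,1) — 8 in total.

8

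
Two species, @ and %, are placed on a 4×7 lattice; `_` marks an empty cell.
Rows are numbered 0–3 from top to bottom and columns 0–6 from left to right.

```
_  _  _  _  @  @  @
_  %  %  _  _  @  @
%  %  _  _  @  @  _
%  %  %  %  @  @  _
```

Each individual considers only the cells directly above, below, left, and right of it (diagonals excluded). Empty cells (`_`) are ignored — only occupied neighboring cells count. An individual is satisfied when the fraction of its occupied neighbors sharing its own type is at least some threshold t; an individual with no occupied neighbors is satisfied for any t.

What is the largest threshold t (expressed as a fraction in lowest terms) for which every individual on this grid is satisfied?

1/2

Row 0: (0,4)@ 1/1 · (0,5)@ 3/3 · (0,6)@ 2/2
Row 1: (1,1)% 2/2 · (1,2)% 1/1 · (1,5)@ 3/3 · (1,6)@ 2/2
Row 2: (2,0)% 2/2 · (2,1)% 3/3 · (2,4)@ 2/2 · (2,5)@ 3/3
Row 3: (3,0)% 2/2 · (3,1)% 3/3 · (3,2)% 2/2 · (3,3)% 1/2 · (3,4)@ 2/3 · (3,5)@ 2/2
The smallest same-type fraction is 1/2 at (3,3), which reduces to 1/2. Any threshold above that leaves this individual unsatisfied.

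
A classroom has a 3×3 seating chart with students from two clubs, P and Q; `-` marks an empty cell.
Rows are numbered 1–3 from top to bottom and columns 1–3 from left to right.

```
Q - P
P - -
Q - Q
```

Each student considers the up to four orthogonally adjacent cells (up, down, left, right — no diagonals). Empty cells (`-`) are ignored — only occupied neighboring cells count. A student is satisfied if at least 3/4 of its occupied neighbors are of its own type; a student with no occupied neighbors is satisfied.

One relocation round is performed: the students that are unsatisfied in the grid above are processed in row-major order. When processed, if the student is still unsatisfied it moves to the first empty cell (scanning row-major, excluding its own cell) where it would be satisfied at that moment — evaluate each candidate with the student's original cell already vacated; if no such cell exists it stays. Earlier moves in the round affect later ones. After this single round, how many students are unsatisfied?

0

Initially unsatisfied (in order): (1,1), (2,1), (3,1).
  (1,1) → (3,2).
  (2,1) → (1,1).
  (3,1): now satisfied by earlier moves; stays.
Resulting grid:
P - P
- - -
Q Q Q
All satisfied now.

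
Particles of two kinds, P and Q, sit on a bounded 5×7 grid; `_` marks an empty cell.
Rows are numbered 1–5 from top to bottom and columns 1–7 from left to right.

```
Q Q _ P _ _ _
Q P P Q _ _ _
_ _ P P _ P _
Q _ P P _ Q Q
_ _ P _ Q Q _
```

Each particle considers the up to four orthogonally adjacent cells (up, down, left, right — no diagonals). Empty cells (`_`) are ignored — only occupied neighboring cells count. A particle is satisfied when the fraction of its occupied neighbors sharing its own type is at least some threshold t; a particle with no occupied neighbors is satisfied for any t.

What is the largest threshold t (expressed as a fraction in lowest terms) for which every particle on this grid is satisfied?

Row 1: (1,1)Q 2/2 · (1,2)Q 1/2 · (1,4)P 0/1
Row 2: (2,1)Q 1/2 · (2,2)P 1/3 · (2,3)P 2/3 · (2,4)Q 0/3
Row 3: (3,3)P 3/3 · (3,4)P 2/3 · (3,6)P 0/1
Row 4: (4,1)Q — no occupied neighbors · (4,3)P 3/3 · (4,4)P 2/2 · (4,6)Q 2/3 · (4,7)Q 1/1
Row 5: (5,3)P 1/1 · (5,5)Q 1/1 · (5,6)Q 2/2
The smallest same-type fraction is 0/1 at (1,4), which reduces to 0/1. Any threshold above that leaves this particle unsatisfied.

0/1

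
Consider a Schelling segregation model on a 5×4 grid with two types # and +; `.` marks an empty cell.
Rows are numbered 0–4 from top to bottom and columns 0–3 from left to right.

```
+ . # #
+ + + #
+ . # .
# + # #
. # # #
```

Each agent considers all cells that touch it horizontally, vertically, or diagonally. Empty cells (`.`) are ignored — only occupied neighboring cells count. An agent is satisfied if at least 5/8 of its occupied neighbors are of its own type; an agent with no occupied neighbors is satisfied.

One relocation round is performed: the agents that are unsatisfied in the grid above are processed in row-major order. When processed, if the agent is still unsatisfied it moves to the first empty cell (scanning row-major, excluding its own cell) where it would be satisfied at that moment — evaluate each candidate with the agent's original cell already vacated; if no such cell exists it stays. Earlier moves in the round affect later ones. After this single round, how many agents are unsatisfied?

Initially unsatisfied (in order): (0,2), (1,2), (2,2), (3,0), (3,1).
  (0,2) → (2,3).
  (1,2) → (0,1).
  (2,2): now satisfied by earlier moves; stays.
  (3,0) → (1,2).
  (3,1): no empty cell satisfies it; stays.
Resulting grid:
+ + . #
+ + # #
+ . # #
. + # #
. # # #
Unsatisfied now: (3,1).

1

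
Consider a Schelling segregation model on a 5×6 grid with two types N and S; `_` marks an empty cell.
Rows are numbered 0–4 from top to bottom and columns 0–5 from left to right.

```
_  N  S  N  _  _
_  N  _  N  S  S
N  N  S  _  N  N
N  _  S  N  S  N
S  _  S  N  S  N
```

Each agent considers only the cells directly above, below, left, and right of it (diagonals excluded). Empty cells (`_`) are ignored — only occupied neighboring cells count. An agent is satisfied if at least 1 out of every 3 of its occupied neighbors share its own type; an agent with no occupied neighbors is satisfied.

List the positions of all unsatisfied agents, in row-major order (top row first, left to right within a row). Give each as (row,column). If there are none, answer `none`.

(0,2), (3,4), (4,0)

(0,1)N 1/2 ok
(0,2)S 0/2 unhappy
(0,3)N 1/2 ok
(1,1)N 2/2 ok
(1,3)N 1/2 ok
(1,4)S 1/3 ok
(1,5)S 1/2 ok
(2,0)N 2/2 ok
(2,1)N 2/3 ok
(2,2)S 1/2 ok
(2,4)N 1/3 ok
(2,5)N 2/3 ok
(3,0)N 1/2 ok
(3,2)S 2/3 ok
(3,3)N 1/3 ok
(3,4)S 1/4 unhappy
(3,5)N 2/3 ok
(4,0)S 0/1 unhappy
(4,2)S 1/2 ok
(4,3)N 1/3 ok
(4,4)S 1/3 ok
(4,5)N 1/2 ok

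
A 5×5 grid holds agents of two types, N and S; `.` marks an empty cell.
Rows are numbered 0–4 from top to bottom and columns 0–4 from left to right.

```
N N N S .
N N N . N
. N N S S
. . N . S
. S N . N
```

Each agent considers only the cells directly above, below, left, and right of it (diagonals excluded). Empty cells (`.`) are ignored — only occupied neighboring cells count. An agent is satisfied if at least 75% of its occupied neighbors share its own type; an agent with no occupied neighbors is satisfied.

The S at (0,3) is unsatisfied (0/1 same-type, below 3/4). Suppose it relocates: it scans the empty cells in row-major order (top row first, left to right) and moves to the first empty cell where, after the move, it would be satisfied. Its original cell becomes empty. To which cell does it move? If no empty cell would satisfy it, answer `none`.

(3,0)

Vacating (0,3). Empty cells in order:
  (0,4): 0/1 same-type → still unsatisfied.
  (1,3): 1/3 same-type → still unsatisfied.
  (2,0): 0/2 same-type → still unsatisfied.
  (3,0): 0/0 same-type → satisfied — stop here.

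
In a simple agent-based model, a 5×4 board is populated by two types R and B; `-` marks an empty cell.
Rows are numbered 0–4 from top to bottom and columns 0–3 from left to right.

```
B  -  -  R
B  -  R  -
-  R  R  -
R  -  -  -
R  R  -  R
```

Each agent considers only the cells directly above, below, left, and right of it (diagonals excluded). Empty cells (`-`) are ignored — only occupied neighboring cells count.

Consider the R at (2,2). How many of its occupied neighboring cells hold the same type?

2

Occupied neighbors of (2,2): (1,2)=R, (2,1)=R.
Same type (R): 2 of 2.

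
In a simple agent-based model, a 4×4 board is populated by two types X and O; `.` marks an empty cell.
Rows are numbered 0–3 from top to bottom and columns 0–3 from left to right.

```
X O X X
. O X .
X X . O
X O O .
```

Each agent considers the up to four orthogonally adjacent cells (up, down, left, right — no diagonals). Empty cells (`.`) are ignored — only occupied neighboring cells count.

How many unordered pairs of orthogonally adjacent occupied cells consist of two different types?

6

Scan each occupied cell's neighbors to the right and below so each pair is counted once.
Row 0: X(0,0)–O(0,1)≠ O(0,1)–X(0,2)≠ O(0,1)–O(1,1)= X(0,2)–X(0,3)= X(0,2)–X(1,2)=  → 2/5 unlike.
Row 1: O(1,1)–X(1,2)≠ O(1,1)–X(2,1)≠  → 2/2 unlike.
Row 2: X(2,0)–X(2,1)= X(2,0)–X(3,0)= X(2,1)–O(3,1)≠  → 1/3 unlike.
Row 3: X(3,0)–O(3,1)≠ O(3,1)–O(3,2)=  → 1/2 unlike.
Total adjacent occupied pairs: 12; unlike-type pairs: 6.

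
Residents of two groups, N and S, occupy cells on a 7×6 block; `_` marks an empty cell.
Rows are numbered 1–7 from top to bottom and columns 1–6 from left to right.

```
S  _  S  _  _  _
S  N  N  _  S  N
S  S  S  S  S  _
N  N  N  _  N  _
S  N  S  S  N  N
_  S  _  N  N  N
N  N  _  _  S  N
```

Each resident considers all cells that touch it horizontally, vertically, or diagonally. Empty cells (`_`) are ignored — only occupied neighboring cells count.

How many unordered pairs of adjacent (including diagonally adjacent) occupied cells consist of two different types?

41

Scan each occupied cell's neighbors to the right and below (and the two forward diagonals) so each pair is counted once.
Row 1: S(1,1)–S(2,1)= S(1,1)–N(2,2)≠ S(1,3)–N(2,3)≠ S(1,3)–N(2,2)≠  → 3/4 unlike.
Row 2: S(2,1)–N(2,2)≠ S(2,1)–S(3,1)= S(2,1)–S(3,2)= N(2,2)–N(2,3)= N(2,2)–S(3,2)≠ N(2,2)–S(3,3)≠ N(2,2)–S(3,1)≠ N(2,3)–S(3,3)≠ N(2,3)–S(3,4)≠ N(2,3)–S(3,2)≠ S(2,5)–N(2,6)≠ S(2,5)–S(3,5)= S(2,5)–S(3,4)= N(2,6)–S(3,5)≠  → 9/14 unlike.
Row 3: S(3,1)–S(3,2)= S(3,1)–N(4,1)≠ S(3,1)–N(4,2)≠ S(3,2)–S(3,3)= S(3,2)–N(4,2)≠ S(3,2)–N(4,3)≠ S(3,2)–N(4,1)≠ S(3,3)–S(3,4)= S(3,3)–N(4,3)≠ S(3,3)–N(4,2)≠ S(3,4)–S(3,5)= S(3,4)–N(4,5)≠ S(3,4)–N(4,3)≠ S(3,5)–N(4,5)≠  → 10/14 unlike.
Row 4: N(4,1)–N(4,2)= N(4,1)–S(5,1)≠ N(4,1)–N(5,2)= N(4,2)–N(4,3)= N(4,2)–N(5,2)= N(4,2)–S(5,3)≠ N(4,2)–S(5,1)≠ N(4,3)–S(5,3)≠ N(4,3)–S(5,4)≠ N(4,3)–N(5,2)= N(4,5)–N(5,5)= N(4,5)–N(5,6)= N(4,5)–S(5,4)≠  → 6/13 unlike.
Row 5: S(5,1)–N(5,2)≠ S(5,1)–S(6,2)= N(5,2)–S(5,3)≠ N(5,2)–S(6,2)≠ S(5,3)–S(5,4)= S(5,3)–N(6,4)≠ S(5,3)–S(6,2)= S(5,4)–N(5,5)≠ S(5,4)–N(6,4)≠ S(5,4)–N(6,5)≠ N(5,5)–N(5,6)= N(5,5)–N(6,5)= N(5,5)–N(6,6)= N(5,5)–N(6,4)= N(5,6)–N(6,6)= N(5,6)–N(6,5)=  → 7/16 unlike.
Row 6: S(6,2)–N(7,2)≠ S(6,2)–N(7,1)≠ N(6,4)–N(6,5)= N(6,4)–S(7,5)≠ N(6,5)–N(6,6)= N(6,5)–S(7,5)≠ N(6,5)–N(7,6)= N(6,6)–N(7,6)= N(6,6)–S(7,5)≠  → 5/9 unlike.
Row 7: N(7,1)–N(7,2)= S(7,5)–N(7,6)≠  → 1/2 unlike.
Total adjacent occupied pairs: 72; unlike-type pairs: 41.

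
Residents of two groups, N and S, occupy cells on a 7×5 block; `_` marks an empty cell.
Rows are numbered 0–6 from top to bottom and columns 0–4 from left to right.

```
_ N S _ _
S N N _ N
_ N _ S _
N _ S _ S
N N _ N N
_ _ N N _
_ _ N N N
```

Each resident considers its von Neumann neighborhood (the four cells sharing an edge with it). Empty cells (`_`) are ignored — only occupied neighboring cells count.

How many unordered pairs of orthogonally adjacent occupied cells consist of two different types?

4

Scan each occupied cell's neighbors to the right and below so each pair is counted once.
Row 0: N(0,1)–S(0,2)≠ N(0,1)–N(1,1)= S(0,2)–N(1,2)≠  → 2/3 unlike.
Row 1: S(1,0)–N(1,1)≠ N(1,1)–N(1,2)= N(1,1)–N(2,1)=  → 1/3 unlike.
Row 3: N(3,0)–N(4,0)= S(3,4)–N(4,4)≠  → 1/2 unlike.
Row 4: N(4,0)–N(4,1)= N(4,3)–N(4,4)= N(4,3)–N(5,3)=  → 0/3 unlike.
Row 5: N(5,2)–N(5,3)= N(5,2)–N(6,2)= N(5,3)–N(6,3)=  → 0/3 unlike.
Row 6: N(6,2)–N(6,3)= N(6,3)–N(6,4)=  → 0/2 unlike.
Total adjacent occupied pairs: 16; unlike-type pairs: 4.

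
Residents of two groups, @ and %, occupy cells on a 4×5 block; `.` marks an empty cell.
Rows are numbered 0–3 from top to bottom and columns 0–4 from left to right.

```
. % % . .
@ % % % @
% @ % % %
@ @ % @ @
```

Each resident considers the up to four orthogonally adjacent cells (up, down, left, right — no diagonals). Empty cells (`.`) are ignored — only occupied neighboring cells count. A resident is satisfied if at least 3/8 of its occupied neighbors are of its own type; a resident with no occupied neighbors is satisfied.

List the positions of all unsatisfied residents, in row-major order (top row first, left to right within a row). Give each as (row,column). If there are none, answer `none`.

(0,1)% 2/2 satisfied
(0,2)% 2/2 satisfied
(1,0)@ 0/2 not
(1,1)% 2/4 satisfied
(1,2)% 4/4 satisfied
(1,3)% 2/3 satisfied
(1,4)@ 0/2 not
(2,0)% 0/3 not
(2,1)@ 1/4 not
(2,2)% 3/4 satisfied
(2,3)% 3/4 satisfied
(2,4)% 1/3 not
(3,0)@ 1/2 satisfied
(3,1)@ 2/3 satisfied
(3,2)% 1/3 not
(3,3)@ 1/3 not
(3,4)@ 1/2 satisfied

(1,0), (1,4), (2,0), (2,1), (2,4), (3,2), (3,3)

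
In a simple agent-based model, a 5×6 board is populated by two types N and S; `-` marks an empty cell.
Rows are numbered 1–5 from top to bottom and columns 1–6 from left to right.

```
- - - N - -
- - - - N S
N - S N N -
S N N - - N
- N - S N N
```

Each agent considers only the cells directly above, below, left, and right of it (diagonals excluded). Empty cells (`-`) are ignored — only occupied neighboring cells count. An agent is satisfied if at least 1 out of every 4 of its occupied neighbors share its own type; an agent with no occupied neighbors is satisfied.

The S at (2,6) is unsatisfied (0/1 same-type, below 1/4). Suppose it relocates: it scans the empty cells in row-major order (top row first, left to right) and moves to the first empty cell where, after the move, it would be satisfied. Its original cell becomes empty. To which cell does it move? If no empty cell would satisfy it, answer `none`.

(1,1)

Vacating (2,6). Empty cells in order:
  (1,1): 0/0 same-type → satisfied — stop here.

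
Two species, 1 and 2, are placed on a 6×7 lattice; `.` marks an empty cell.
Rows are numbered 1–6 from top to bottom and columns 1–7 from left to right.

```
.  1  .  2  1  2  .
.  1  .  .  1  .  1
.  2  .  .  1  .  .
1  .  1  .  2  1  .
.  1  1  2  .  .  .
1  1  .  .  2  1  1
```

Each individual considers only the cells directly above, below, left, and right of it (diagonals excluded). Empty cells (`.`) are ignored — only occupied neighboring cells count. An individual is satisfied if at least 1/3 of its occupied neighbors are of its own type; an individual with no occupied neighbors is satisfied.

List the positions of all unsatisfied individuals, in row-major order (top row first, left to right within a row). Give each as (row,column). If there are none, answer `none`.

(1,4), (1,6), (3,2), (4,5), (4,6), (5,4), (6,5)

Row 1: (1,2)1 1/1 ok · (1,4)2 0/1 unhappy · (1,5)1 1/3 ok · (1,6)2 0/1 unhappy
Row 2: (2,2)1 1/2 ok · (2,5)1 2/2 ok · (2,7)1 0/0 ok
Row 3: (3,2)2 0/1 unhappy · (3,5)1 1/2 ok
Row 4: (4,1)1 0/0 ok · (4,3)1 1/1 ok · (4,5)2 0/2 unhappy · (4,6)1 0/1 unhappy
Row 5: (5,2)1 2/2 ok · (5,3)1 2/3 ok · (5,4)2 0/1 unhappy
Row 6: (6,1)1 1/1 ok · (6,2)1 2/2 ok · (6,5)2 0/1 unhappy · (6,6)1 1/2 ok · (6,7)1 1/1 ok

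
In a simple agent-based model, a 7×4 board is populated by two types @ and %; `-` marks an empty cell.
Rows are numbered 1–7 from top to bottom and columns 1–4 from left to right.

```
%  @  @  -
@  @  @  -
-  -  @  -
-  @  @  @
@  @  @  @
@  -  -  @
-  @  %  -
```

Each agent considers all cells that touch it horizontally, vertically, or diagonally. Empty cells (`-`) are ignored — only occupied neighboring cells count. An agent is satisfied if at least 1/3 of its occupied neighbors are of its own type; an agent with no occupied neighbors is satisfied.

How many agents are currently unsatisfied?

2

(1,1)% 0/3 ✗
(1,2)@ 4/5 ✓
(1,3)@ 3/3 ✓
(2,1)@ 2/3 ✓
(2,2)@ 5/6 ✓
(2,3)@ 4/4 ✓
(3,3)@ 5/5 ✓
(4,2)@ 5/5 ✓
(4,3)@ 6/6 ✓
(4,4)@ 4/4 ✓
(5,1)@ 3/3 ✓
(5,2)@ 5/5 ✓
(5,3)@ 6/6 ✓
(5,4)@ 4/4 ✓
(6,1)@ 3/3 ✓
(6,4)@ 2/3 ✓
(7,2)@ 1/2 ✓
(7,3)% 0/2 ✗
Unsatisfied: (1,1), (7,3) — 2 in total.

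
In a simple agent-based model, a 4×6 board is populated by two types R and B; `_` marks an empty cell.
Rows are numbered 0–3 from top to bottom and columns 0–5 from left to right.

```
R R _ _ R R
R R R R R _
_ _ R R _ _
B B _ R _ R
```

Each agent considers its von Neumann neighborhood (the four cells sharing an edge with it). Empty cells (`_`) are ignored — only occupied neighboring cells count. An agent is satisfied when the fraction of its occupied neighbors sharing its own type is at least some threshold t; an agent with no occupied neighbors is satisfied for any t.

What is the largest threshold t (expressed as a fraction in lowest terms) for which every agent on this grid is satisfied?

1/1

(0,0)R 2/2
(0,1)R 2/2
(0,4)R 2/2
(0,5)R 1/1
(1,0)R 2/2
(1,1)R 3/3
(1,2)R 3/3
(1,3)R 3/3
(1,4)R 2/2
(2,2)R 2/2
(2,3)R 3/3
(3,0)B 1/1
(3,1)B 1/1
(3,3)R 1/1
(3,5)R — no occupied neighbors
The smallest same-type fraction is 2/2 at (0,0), which reduces to 1/1. Any threshold above that leaves this agent unsatisfied.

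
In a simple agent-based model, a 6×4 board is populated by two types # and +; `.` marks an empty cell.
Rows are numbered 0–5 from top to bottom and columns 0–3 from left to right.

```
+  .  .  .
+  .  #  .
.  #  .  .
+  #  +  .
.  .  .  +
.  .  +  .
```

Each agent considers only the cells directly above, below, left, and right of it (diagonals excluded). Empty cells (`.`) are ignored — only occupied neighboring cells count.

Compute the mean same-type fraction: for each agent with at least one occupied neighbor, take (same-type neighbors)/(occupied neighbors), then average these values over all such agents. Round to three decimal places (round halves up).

0.556

(0,0)+ 1/1
(1,0)+ 1/1
(1,2)# — no occupied neighbors
(2,1)# 1/1
(3,0)+ 0/1
(3,1)# 1/3
(3,2)+ 0/1
(4,3)+ — no occupied neighbors
(5,2)+ — no occupied neighbors
Sum over 6 agents: 1/1 + 1/1 + 1/1 + 0/1 + 1/3 + 0/1 = 10/3; mean = 10/3 ÷ 6 = 5/9 = 0.555555… → 0.556.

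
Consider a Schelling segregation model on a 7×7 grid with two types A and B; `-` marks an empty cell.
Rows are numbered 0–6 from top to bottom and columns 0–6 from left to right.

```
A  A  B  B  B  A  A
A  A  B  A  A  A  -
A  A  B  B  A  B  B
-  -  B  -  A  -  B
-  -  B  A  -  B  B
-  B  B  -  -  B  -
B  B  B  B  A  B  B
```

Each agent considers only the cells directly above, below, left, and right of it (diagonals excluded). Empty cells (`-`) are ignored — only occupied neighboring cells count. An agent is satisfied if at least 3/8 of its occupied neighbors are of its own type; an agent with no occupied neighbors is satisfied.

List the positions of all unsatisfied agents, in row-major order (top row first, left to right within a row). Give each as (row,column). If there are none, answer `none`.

(0,4), (1,3), (2,3), (2,5), (4,3), (6,4)

(0,0)A 2/2 ✓
(0,1)A 2/3 ✓
(0,2)B 2/3 ✓
(0,3)B 2/3 ✓
(0,4)B 1/3 ✗
(0,5)A 2/3 ✓
(0,6)A 1/1 ✓
(1,0)A 3/3 ✓
(1,1)A 3/4 ✓
(1,2)B 2/4 ✓
(1,3)A 1/4 ✗
(1,4)A 3/4 ✓
(1,5)A 2/3 ✓
(2,0)A 2/2 ✓
(2,1)A 2/3 ✓
(2,2)B 3/4 ✓
(2,3)B 1/3 ✗
(2,4)A 2/4 ✓
(2,5)B 1/3 ✗
(2,6)B 2/2 ✓
(3,2)B 2/2 ✓
(3,4)A 1/1 ✓
(3,6)B 2/2 ✓
(4,2)B 2/3 ✓
(4,3)A 0/1 ✗
(4,5)B 2/2 ✓
(4,6)B 2/2 ✓
(5,1)B 2/2 ✓
(5,2)B 3/3 ✓
(5,5)B 2/2 ✓
(6,0)B 1/1 ✓
(6,1)B 3/3 ✓
(6,2)B 3/3 ✓
(6,3)B 1/2 ✓
(6,4)A 0/2 ✗
(6,5)B 2/3 ✓
(6,6)B 1/1 ✓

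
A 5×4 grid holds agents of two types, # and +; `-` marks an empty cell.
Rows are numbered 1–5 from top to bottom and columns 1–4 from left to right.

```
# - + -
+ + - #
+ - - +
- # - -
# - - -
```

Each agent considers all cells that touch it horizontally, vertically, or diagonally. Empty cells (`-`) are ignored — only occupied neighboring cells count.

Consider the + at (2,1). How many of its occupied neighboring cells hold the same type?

2

Occupied neighbors of (2,1): (1,1)=#, (2,2)=+, (3,1)=+.
Same type (+): 2 of 3.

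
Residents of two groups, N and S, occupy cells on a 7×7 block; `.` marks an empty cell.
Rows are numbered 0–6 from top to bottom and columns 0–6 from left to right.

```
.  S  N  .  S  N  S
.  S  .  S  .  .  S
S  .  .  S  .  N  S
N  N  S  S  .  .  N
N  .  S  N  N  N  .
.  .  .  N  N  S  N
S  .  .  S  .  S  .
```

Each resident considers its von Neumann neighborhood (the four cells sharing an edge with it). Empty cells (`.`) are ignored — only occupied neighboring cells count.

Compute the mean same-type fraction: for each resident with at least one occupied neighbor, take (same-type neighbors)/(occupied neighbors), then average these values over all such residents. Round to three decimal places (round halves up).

0.497

(0,1)S 1/2
(0,2)N 0/1
(0,4)S 0/1
(0,5)N 0/2
(0,6)S 1/2
(1,1)S 1/1
(1,3)S 1/1
(1,6)S 2/2
(2,0)S 0/1
(2,3)S 2/2
(2,5)N 0/1
(2,6)S 1/3
(3,0)N 2/3
(3,1)N 1/2
(3,2)S 2/3
(3,3)S 2/3
(3,6)N 0/1
(4,0)N 1/1
(4,2)S 1/2
(4,3)N 2/4
(4,4)N 3/3
(4,5)N 1/2
(5,3)N 2/3
(5,4)N 2/3
(5,5)S 1/4
(5,6)N 0/1
(6,0)S — no occupied neighbors
(6,3)S 0/1
(6,5)S 1/1
Sum over 28 residents: 1/2 + 0/1 + 0/1 + 0/2 + 1/2 + 1/1 + 1/1 + 2/2 + 0/1 + 2/2 + 0/1 + 1/3 + 2/3 + 1/2 + 2/3 + 2/3 + 0/1 + 1/1 + 1/2 + 2/4 + 3/3 + 1/2 + 2/3 + 2/3 + 1/4 + 0/1 + 0/1 + 1/1 = 167/12; mean = 167/12 ÷ 28 = 167/336 = 0.497023… → 0.497.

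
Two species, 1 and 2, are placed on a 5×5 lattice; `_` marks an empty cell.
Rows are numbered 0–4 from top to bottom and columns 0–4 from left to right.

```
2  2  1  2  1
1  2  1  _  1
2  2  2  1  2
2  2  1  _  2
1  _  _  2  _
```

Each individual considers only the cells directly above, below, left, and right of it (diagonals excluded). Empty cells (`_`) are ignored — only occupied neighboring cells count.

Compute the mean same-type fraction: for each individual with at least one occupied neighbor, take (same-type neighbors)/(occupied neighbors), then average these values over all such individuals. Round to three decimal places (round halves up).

0.417

(0,0)2 1/2
(0,1)2 2/3
(0,2)1 1/3
(0,3)2 0/2
(0,4)1 1/2
(1,0)1 0/3
(1,1)2 2/4
(1,2)1 1/3
(1,4)1 1/2
(2,0)2 2/3
(2,1)2 4/4
(2,2)2 1/4
(2,3)1 0/2
(2,4)2 1/3
(3,0)2 2/3
(3,1)2 2/3
(3,2)1 0/2
(3,4)2 1/1
(4,0)1 0/1
(4,3)2 — no occupied neighbors
Sum over 19 individuals: 1/2 + 2/3 + 1/3 + 0/2 + 1/2 + 0/3 + 2/4 + 1/3 + 1/2 + 2/3 + 4/4 + 1/4 + 0/2 + 1/3 + 2/3 + 2/3 + 0/2 + 1/1 + 0/1 = 95/12; mean = 95/12 ÷ 19 = 5/12 = 0.416666… → 0.417.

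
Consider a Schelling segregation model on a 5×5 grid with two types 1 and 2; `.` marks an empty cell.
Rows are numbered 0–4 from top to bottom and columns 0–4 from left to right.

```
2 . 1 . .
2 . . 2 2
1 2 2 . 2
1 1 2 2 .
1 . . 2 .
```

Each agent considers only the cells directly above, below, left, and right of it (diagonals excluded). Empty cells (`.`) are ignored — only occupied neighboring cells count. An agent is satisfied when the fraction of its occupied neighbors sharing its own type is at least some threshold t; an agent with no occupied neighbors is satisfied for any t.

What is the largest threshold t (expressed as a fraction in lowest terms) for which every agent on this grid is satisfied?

1/3

(0,0)2 1/1
(0,2)1 — no occupied neighbors
(1,0)2 1/2
(1,3)2 1/1
(1,4)2 2/2
(2,0)1 1/3
(2,1)2 1/3
(2,2)2 2/2
(2,4)2 1/1
(3,0)1 3/3
(3,1)1 1/3
(3,2)2 2/3
(3,3)2 2/2
(4,0)1 1/1
(4,3)2 1/1
The smallest same-type fraction is 1/3 at (2,0), which reduces to 1/3. Any threshold above that leaves this agent unsatisfied.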